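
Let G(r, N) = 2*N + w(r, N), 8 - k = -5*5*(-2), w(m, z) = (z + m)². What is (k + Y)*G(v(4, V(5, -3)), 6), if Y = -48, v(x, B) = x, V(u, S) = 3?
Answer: -10080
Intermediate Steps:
w(m, z) = (m + z)²
k = -42 (k = 8 - (-5*5)*(-2) = 8 - (-25)*(-2) = 8 - 1*50 = 8 - 50 = -42)
G(r, N) = (N + r)² + 2*N (G(r, N) = 2*N + (r + N)² = 2*N + (N + r)² = (N + r)² + 2*N)
(k + Y)*G(v(4, V(5, -3)), 6) = (-42 - 48)*((6 + 4)² + 2*6) = -90*(10² + 12) = -90*(100 + 12) = -90*112 = -10080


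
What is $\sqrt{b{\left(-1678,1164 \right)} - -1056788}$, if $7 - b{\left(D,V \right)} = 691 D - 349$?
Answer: $\sqrt{2216642} \approx 1488.8$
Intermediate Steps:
$b{\left(D,V \right)} = 356 - 691 D$ ($b{\left(D,V \right)} = 7 - \left(691 D - 349\right) = 7 - \left(-349 + 691 D\right) = 356 - 691 D$)
$\sqrt{b{\left(-1678,1164 \right)} - -1056788} = \sqrt{\left(356 - -1159498\right) - -1056788} = \sqrt{\left(356 + 1159498\right) + \left(-446301 + 1503089\right)} = \sqrt{1159854 + 1056788} = \sqrt{2216642}$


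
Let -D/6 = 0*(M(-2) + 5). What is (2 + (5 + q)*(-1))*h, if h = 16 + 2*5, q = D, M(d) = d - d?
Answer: -78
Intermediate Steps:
M(d) = 0
D = 0 (D = -0*(0 + 5) = -0*5 = -6*0 = 0)
q = 0
h = 26 (h = 16 + 10 = 26)
(2 + (5 + q)*(-1))*h = (2 + (5 + 0)*(-1))*26 = (2 + 5*(-1))*26 = (2 - 5)*26 = -3*26 = -78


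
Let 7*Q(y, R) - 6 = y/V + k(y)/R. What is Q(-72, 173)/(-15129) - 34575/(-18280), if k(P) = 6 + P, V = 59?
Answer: 830513156507/439106691464 ≈ 1.8914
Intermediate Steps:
Q(y, R) = 6/7 + y/413 + (6 + y)/(7*R) (Q(y, R) = 6/7 + (y/59 + (6 + y)/R)/7 = 6/7 + (y/413 + (6 + y)/(7*R)) = 6/7 + y/413 + (6 + y)/(7*R))
Q(-72, 173)/(-15129) - 34575/(-18280) = ((1/413)*(354 + 59*(-72) + 173*(354 - 72))/173)/(-15129) - 34575/(-18280) = ((1/413)*(1/173)*(354 - 4248 + 173*282))*(-1/15129) - 34575*(-1/18280) = ((1/413)*(1/173)*(354 - 4248 + 48786))*(-1/15129) + 6915/3656 = ((1/413)*(1/173)*44892)*(-1/15129) + 6915/3656 = (44892/71449)*(-1/15129) + 6915/3656 = -4988/120105769 + 6915/3656 = 830513156507/439106691464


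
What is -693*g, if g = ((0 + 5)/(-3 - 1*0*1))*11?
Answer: 12705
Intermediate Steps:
g = -55/3 (g = (5/(-3 + 0*1))*11 = (5/(-3 + 0))*11 = (5/(-3))*11 = (5*(-1/3))*11 = -5/3*11 = -55/3 ≈ -18.333)
-693*g = -693*(-55/3) = 12705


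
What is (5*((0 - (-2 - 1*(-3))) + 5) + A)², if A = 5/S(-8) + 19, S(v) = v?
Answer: 94249/64 ≈ 1472.6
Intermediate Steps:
A = 147/8 (A = 5/(-8) + 19 = 5*(-⅛) + 19 = -5/8 + 19 = 147/8 ≈ 18.375)
(5*((0 - (-2 - 1*(-3))) + 5) + A)² = (5*((0 - (-2 - 1*(-3))) + 5) + 147/8)² = (5*((0 - (-2 + 3)) + 5) + 147/8)² = (5*((0 - 1*1) + 5) + 147/8)² = (5*((0 - 1) + 5) + 147/8)² = (5*(-1 + 5) + 147/8)² = (5*4 + 147/8)² = (20 + 147/8)² = (307/8)² = 94249/64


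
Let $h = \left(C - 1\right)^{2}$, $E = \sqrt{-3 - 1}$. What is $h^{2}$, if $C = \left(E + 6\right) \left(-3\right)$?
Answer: $53641 + 148200 i \approx 53641.0 + 1.482 \cdot 10^{5} i$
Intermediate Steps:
$E = 2 i$ ($E = \sqrt{-4} = 2 i \approx 2.0 i$)
$C = -18 - 6 i$ ($C = \left(2 i + 6\right) \left(-3\right) = \left(6 + 2 i\right) \left(-3\right) = -18 - 6 i \approx -18.0 - 6.0 i$)
$h = \left(-19 - 6 i\right)^{2}$ ($h = \left(\left(-18 - 6 i\right) - 1\right)^{2} = \left(-19 - 6 i\right)^{2} \approx 325.0 + 228.0 i$)
$h^{2} = \left(325 + 228 i\right)^{2}$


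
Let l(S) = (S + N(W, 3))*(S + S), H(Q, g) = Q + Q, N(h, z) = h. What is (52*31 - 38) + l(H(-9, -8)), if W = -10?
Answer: 2582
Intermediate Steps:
H(Q, g) = 2*Q
l(S) = 2*S*(-10 + S) (l(S) = (S - 10)*(S + S) = (-10 + S)*(2*S) = 2*S*(-10 + S))
(52*31 - 38) + l(H(-9, -8)) = (52*31 - 38) + 2*(2*(-9))*(-10 + 2*(-9)) = (1612 - 38) + 2*(-18)*(-10 - 18) = 1574 + 2*(-18)*(-28) = 1574 + 1008 = 2582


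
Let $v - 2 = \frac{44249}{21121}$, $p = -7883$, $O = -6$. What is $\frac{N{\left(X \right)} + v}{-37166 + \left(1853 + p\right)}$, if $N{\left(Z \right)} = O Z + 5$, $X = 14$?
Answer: $\frac{395517}{228085679} \approx 0.0017341$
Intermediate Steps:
$v = \frac{86491}{21121}$ ($v = 2 + \frac{44249}{21121} = \frac{86491}{21121} \approx 4.095$)
$N{\left(Z \right)} = 5 - 6 Z$ ($N{\left(Z \right)} = - 6 Z + 5 = 5 - 6 Z$)
$\frac{N{\left(X \right)} + v}{-37166 + \left(1853 + p\right)} = \frac{\left(5 - 84\right) + \frac{86491}{21121}}{-37166 + \left(1853 - 7883\right)} = \frac{\left(5 - 84\right) + \frac{86491}{21121}}{-37166 - 6030} = \frac{-79 + \frac{86491}{21121}}{-43196} = \left(- \frac{1582068}{21121}\right) \left(- \frac{1}{43196}\right) = \frac{395517}{228085679}$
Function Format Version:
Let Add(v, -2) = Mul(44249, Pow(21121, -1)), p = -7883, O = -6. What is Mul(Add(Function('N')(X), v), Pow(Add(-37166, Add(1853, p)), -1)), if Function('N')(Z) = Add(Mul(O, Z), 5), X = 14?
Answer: Rational(395517, 228085679) ≈ 0.0017341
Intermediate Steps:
v = Rational(86491, 21121) (v = Add(2, Mul(44249, Pow(21121, -1))) = Add(2, Mul(44249, Rational(1, 21121))) = Add(2, Rational(44249, 21121)) = Rational(86491, 21121) ≈ 4.0950)
Function('N')(Z) = Add(5, Mul(-6, Z)) (Function('N')(Z) = Add(Mul(-6, Z), 5) = Add(5, Mul(-6, Z)))
Mul(Add(Function('N')(X), v), Pow(Add(-37166, Add(1853, p)), -1)) = Mul(Add(Add(5, Mul(-6, 14)), Rational(86491, 21121)), Pow(Add(-37166, Add(1853, -7883)), -1)) = Mul(Add(Add(5, -84), Rational(86491, 21121)), Pow(Add(-37166, -6030), -1)) = Mul(Add(-79, Rational(86491, 21121)), Pow(-43196, -1)) = Mul(Rational(-1582068, 21121), Rational(-1, 43196)) = Rational(395517, 228085679)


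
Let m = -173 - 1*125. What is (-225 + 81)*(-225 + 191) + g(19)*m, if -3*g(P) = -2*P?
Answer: 3364/3 ≈ 1121.3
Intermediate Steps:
g(P) = 2*P/3 (g(P) = -(-2)*P/3 = 2*P/3)
m = -298 (m = -173 - 125 = -298)
(-225 + 81)*(-225 + 191) + g(19)*m = (-225 + 81)*(-225 + 191) + ((2/3)*19)*(-298) = -144*(-34) + (38/3)*(-298) = 4896 - 11324/3 = 3364/3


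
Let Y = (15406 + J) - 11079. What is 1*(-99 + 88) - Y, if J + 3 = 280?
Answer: -4615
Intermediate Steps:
J = 277 (J = -3 + 280 = 277)
Y = 4604 (Y = (15406 + 277) - 11079 = 15683 - 11079 = 4604)
1*(-99 + 88) - Y = 1*(-99 + 88) - 1*4604 = 1*(-11) - 4604 = -11 - 4604 = -4615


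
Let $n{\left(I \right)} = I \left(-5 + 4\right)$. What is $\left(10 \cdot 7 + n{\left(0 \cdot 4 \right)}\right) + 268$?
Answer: $338$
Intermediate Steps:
$n{\left(I \right)} = - I$ ($n{\left(I \right)} = I \left(-1\right) = - I$)
$\left(10 \cdot 7 + n{\left(0 \cdot 4 \right)}\right) + 268 = \left(10 \cdot 7 - 0 \cdot 4\right) + 268 = \left(70 - 0\right) + 268 = \left(70 + 0\right) + 268 = 70 + 268 = 338$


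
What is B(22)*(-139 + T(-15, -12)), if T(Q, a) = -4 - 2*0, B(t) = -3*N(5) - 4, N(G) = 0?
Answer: 572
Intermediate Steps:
B(t) = -4 (B(t) = -3*0 - 4 = 0 - 4 = -4)
T(Q, a) = -4 (T(Q, a) = -4 + 0 = -4)
B(22)*(-139 + T(-15, -12)) = -4*(-139 - 4) = -4*(-143) = 572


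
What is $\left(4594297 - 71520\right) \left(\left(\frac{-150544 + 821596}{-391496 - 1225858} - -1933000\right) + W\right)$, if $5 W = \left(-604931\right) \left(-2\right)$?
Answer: $\frac{13258142520499141496}{1347795} \approx 9.8369 \cdot 10^{12}$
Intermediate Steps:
$W = \frac{1209862}{5}$ ($W = \frac{\left(-604931\right) \left(-2\right)}{5} = \frac{1}{5} \cdot 1209862 = \frac{1209862}{5} \approx 2.4197 \cdot 10^{5}$)
$\left(4594297 - 71520\right) \left(\left(\frac{-150544 + 821596}{-391496 - 1225858} - -1933000\right) + W\right) = \left(4594297 - 71520\right) \left(\left(\frac{-150544 + 821596}{-391496 - 1225858} - -1933000\right) + \frac{1209862}{5}\right) = 4522777 \left(\left(\frac{671052}{-1617354} + 1933000\right) + \frac{1209862}{5}\right) = 4522777 \left(\left(671052 \left(- \frac{1}{1617354}\right) + 1933000\right) + \frac{1209862}{5}\right) = 4522777 \left(\left(- \frac{111842}{269559} + 1933000\right) + \frac{1209862}{5}\right) = 4522777 \left(\frac{521057435158}{269559} + \frac{1209862}{5}\right) = 4522777 \cdot \frac{2931416366648}{1347795} = \frac{13258142520499141496}{1347795}$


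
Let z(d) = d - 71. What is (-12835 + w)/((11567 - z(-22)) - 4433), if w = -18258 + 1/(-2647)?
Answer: -82303172/19129869 ≈ -4.3023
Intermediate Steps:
z(d) = -71 + d
w = -48328927/2647 (w = -18258 - 1/2647 = -48328927/2647 ≈ -18258.)
(-12835 + w)/((11567 - z(-22)) - 4433) = (-12835 - 48328927/2647)/((11567 - (-71 - 22)) - 4433) = -82303172/(2647*((11567 - 1*(-93)) - 4433)) = -82303172/(2647*((11567 + 93) - 4433)) = -82303172/(2647*(11660 - 4433)) = -82303172/2647/7227 = -82303172/2647*1/7227 = -82303172/19129869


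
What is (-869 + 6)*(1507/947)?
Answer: -1300541/947 ≈ -1373.3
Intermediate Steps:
(-869 + 6)*(1507/947) = -1300541/947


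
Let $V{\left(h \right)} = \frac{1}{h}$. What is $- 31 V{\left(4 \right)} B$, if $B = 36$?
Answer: $-279$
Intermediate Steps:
$- 31 V{\left(4 \right)} B = - \frac{31}{4} \cdot 36 = \left(-31\right) \frac{1}{4} \cdot 36 = \left(- \frac{31}{4}\right) 36 = -279$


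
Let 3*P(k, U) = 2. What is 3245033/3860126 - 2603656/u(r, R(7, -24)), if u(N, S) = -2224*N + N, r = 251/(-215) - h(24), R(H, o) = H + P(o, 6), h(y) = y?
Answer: -2121811271510491/46432116190278 ≈ -45.697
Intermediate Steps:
P(k, U) = ⅔ (P(k, U) = (⅓)*2 = ⅔)
R(H, o) = ⅔ + H (R(H, o) = H + ⅔ = ⅔ + H)
r = -5411/215 (r = 251/(-215) - 1*24 = 251*(-1/215) - 24 = -251/215 - 24 = -5411/215 ≈ -25.167)
u(N, S) = -2223*N
3245033/3860126 - 2603656/u(r, R(7, -24)) = 3245033/3860126 - 2603656/((-2223*(-5411/215))) = 3245033*(1/3860126) - 2603656/12028653/215 = 3245033/3860126 - 2603656*215/12028653 = 3245033/3860126 - 559786040/12028653 = -2121811271510491/46432116190278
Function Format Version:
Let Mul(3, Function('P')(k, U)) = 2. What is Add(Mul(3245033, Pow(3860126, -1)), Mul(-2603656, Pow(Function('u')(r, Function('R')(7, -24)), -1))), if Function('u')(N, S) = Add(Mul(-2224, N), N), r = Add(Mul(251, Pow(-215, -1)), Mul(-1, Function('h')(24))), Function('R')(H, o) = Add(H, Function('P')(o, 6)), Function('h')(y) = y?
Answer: Rational(-2121811271510491, 46432116190278) ≈ -45.697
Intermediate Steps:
Function('P')(k, U) = Rational(2, 3) (Function('P')(k, U) = Mul(Rational(1, 3), 2) = Rational(2, 3))
Function('R')(H, o) = Add(Rational(2, 3), H) (Function('R')(H, o) = Add(H, Rational(2, 3)) = Add(Rational(2, 3), H))
r = Rational(-5411, 215) (r = Add(Mul(251, Pow(-215, -1)), Mul(-1, 24)) = Add(Mul(251, Rational(-1, 215)), -24) = Add(Rational(-251, 215), -24) = Rational(-5411, 215) ≈ -25.167)
Function('u')(N, S) = Mul(-2223, N)
Add(Mul(3245033, Pow(3860126, -1)), Mul(-2603656, Pow(Function('u')(r, Function('R')(7, -24)), -1))) = Add(Mul(3245033, Pow(3860126, -1)), Mul(-2603656, Pow(Mul(-2223, Rational(-5411, 215)), -1))) = Add(Mul(3245033, Rational(1, 3860126)), Mul(-2603656, Pow(Rational(12028653, 215), -1))) = Add(Rational(3245033, 3860126), Mul(-2603656, Rational(215, 12028653))) = Add(Rational(3245033, 3860126), Rational(-559786040, 12028653)) = Rational(-2121811271510491, 46432116190278)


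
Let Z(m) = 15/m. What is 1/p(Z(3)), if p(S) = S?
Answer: ⅕ ≈ 0.20000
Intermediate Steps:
1/p(Z(3)) = 1/(15/3) = 1/(15*(⅓)) = 1/5 = ⅕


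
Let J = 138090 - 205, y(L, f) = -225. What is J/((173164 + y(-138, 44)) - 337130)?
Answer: -137885/164191 ≈ -0.83978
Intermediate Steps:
J = 137885
J/((173164 + y(-138, 44)) - 337130) = 137885/((173164 - 225) - 337130) = 137885/(172939 - 337130) = 137885/(-164191) = 137885*(-1/164191) = -137885/164191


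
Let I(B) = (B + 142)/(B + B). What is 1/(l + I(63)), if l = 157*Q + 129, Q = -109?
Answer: -126/2139779 ≈ -5.8885e-5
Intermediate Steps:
I(B) = (142 + B)/(2*B) (I(B) = (142 + B)/((2*B)) = (142 + B)*(1/(2*B)) = (142 + B)/(2*B))
l = -16984 (l = 157*(-109) + 129 = -17113 + 129 = -16984)
1/(l + I(63)) = 1/(-16984 + (1/2)*(142 + 63)/63) = 1/(-16984 + (1/2)*(1/63)*205) = 1/(-16984 + 205/126) = 1/(-2139779/126) = -126/2139779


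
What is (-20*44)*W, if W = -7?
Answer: 6160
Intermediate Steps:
(-20*44)*W = -20*44*(-7) = -880*(-7) = 6160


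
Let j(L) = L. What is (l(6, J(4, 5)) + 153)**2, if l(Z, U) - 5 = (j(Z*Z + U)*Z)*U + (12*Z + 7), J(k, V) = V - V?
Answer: 56169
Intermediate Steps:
J(k, V) = 0
l(Z, U) = 12 + 12*Z + U*Z*(U + Z**2) (l(Z, U) = 5 + (((Z*Z + U)*Z)*U + (12*Z + 7)) = 5 + (((Z**2 + U)*Z)*U + (7 + 12*Z)) = 5 + (((U + Z**2)*Z)*U + (7 + 12*Z)) = 5 + ((Z*(U + Z**2))*U + (7 + 12*Z)) = 5 + (U*Z*(U + Z**2) + (7 + 12*Z)) = 5 + (7 + 12*Z + U*Z*(U + Z**2)) = 12 + 12*Z + U*Z*(U + Z**2))
(l(6, J(4, 5)) + 153)**2 = ((12 + 12*6 + 0*6*(0 + 6**2)) + 153)**2 = ((12 + 72 + 0*6*(0 + 36)) + 153)**2 = ((12 + 72 + 0*6*36) + 153)**2 = ((12 + 72 + 0) + 153)**2 = (84 + 153)**2 = 237**2 = 56169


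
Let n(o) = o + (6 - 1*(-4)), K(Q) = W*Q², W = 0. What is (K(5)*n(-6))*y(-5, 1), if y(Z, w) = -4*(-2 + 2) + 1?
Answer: 0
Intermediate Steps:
K(Q) = 0 (K(Q) = 0*Q² = 0)
n(o) = 10 + o (n(o) = o + (6 + 4) = o + 10 = 10 + o)
y(Z, w) = 1 (y(Z, w) = -4*0 + 1 = 0 + 1 = 1)
(K(5)*n(-6))*y(-5, 1) = (0*(10 - 6))*1 = (0*4)*1 = 0*1 = 0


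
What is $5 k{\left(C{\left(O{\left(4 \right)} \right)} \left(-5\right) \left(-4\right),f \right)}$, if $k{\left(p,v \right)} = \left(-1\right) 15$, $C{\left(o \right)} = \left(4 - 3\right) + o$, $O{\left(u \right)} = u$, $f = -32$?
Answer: $-75$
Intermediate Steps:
$C{\left(o \right)} = 1 + o$
$k{\left(p,v \right)} = -15$
$5 k{\left(C{\left(O{\left(4 \right)} \right)} \left(-5\right) \left(-4\right),f \right)} = 5 \left(-15\right) = -75$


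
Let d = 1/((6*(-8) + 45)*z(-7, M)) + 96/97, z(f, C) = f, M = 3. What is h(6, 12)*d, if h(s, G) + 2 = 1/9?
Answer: -35921/18333 ≈ -1.9594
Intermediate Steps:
h(s, G) = -17/9 (h(s, G) = -2 + 1/9 = -17/9)
d = 2113/2037 (d = 1/((6*(-8) + 45)*(-7)) + 96/97 = -1/7/(-48 + 45) + 96*(1/97) = -1/7/(-3) + 96/97 = -1/3*(-1/7) + 96/97 = 1/21 + 96/97 = 2113/2037 ≈ 1.0373)
h(6, 12)*d = -17/9*2113/2037 = -35921/18333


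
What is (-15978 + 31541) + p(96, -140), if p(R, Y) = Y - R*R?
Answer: 6207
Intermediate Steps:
p(R, Y) = Y - R**2
(-15978 + 31541) + p(96, -140) = (-15978 + 31541) + (-140 - 1*96**2) = 15563 + (-140 - 1*9216) = 15563 + (-140 - 9216) = 15563 - 9356 = 6207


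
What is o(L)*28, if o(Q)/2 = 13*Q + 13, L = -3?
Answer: -1456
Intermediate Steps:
o(Q) = 26 + 26*Q (o(Q) = 2*(13*Q + 13) = 2*(13 + 13*Q) = 26 + 26*Q)
o(L)*28 = (26 + 26*(-3))*28 = (26 - 78)*28 = -52*28 = -1456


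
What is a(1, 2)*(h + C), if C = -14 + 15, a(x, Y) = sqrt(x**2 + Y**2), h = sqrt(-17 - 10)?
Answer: sqrt(5) + 3*I*sqrt(15) ≈ 2.2361 + 11.619*I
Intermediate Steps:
h = 3*I*sqrt(3) (h = sqrt(-27) = 3*I*sqrt(3) ≈ 5.1962*I)
a(x, Y) = sqrt(Y**2 + x**2)
C = 1
a(1, 2)*(h + C) = sqrt(2**2 + 1**2)*(3*I*sqrt(3) + 1) = sqrt(4 + 1)*(1 + 3*I*sqrt(3)) = sqrt(5)*(1 + 3*I*sqrt(3))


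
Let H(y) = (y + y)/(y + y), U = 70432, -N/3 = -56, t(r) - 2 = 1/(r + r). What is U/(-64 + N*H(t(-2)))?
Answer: 8804/13 ≈ 677.23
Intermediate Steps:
t(r) = 2 + 1/(2*r) (t(r) = 2 + 1/(r + r) = 2 + 1/(2*r))
N = 168 (N = -3*(-56) = 168)
H(y) = 1 (H(y) = (2*y)/((2*y)) = (2*y)*(1/(2*y)) = 1)
U/(-64 + N*H(t(-2))) = 70432/(-64 + 168*1) = 70432/(-64 + 168) = 70432/104 = 70432*(1/104) = 8804/13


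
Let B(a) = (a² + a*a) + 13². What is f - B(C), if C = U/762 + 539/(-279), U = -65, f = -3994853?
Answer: -10031500613987917/2510994978 ≈ -3.9950e+6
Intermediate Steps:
C = -142951/70866 (C = -65/762 + 539/(-279) = -65*1/762 + 539*(-1/279) = -65/762 - 539/279 = -142951/70866 ≈ -2.0172)
B(a) = 169 + 2*a² (B(a) = (a² + a²) + 169 = 2*a² + 169 = 169 + 2*a²)
f - B(C) = -3994853 - (169 + 2*(-142951/70866)²) = -3994853 - (169 + 2*(20434988401/5021989956)) = -3994853 - (169 + 20434988401/2510994978) = -3994853 - 1*444793139683/2510994978 = -3994853 - 444793139683/2510994978 = -10031500613987917/2510994978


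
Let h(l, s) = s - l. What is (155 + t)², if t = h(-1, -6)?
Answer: 22500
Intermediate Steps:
t = -5 (t = -6 - 1*(-1) = -6 + 1 = -5)
(155 + t)² = (155 - 5)² = 150² = 22500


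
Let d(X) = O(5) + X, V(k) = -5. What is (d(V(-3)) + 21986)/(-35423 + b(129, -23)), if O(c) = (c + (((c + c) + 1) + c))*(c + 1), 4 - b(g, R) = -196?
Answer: -7369/11741 ≈ -0.62763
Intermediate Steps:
b(g, R) = 200 (b(g, R) = 4 - 1*(-196) = 4 + 196 = 200)
O(c) = (1 + c)*(1 + 4*c) (O(c) = (c + ((2*c + 1) + c))*(1 + c) = (c + ((1 + 2*c) + c))*(1 + c) = (c + (1 + 3*c))*(1 + c) = (1 + 4*c)*(1 + c) = (1 + c)*(1 + 4*c))
d(X) = 126 + X (d(X) = (1 + 4*5² + 5*5) + X = (1 + 4*25 + 25) + X = (1 + 100 + 25) + X = 126 + X)
(d(V(-3)) + 21986)/(-35423 + b(129, -23)) = ((126 - 5) + 21986)/(-35423 + 200) = (121 + 21986)/(-35223) = 22107*(-1/35223) = -7369/11741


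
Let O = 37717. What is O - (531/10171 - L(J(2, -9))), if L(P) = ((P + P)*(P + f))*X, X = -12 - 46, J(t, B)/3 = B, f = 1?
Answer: -444625796/10171 ≈ -43715.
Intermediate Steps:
J(t, B) = 3*B
X = -58
L(P) = -116*P*(1 + P) (L(P) = ((P + P)*(P + 1))*(-58) = ((2*P)*(1 + P))*(-58) = (2*P*(1 + P))*(-58) = -116*P*(1 + P))
O - (531/10171 - L(J(2, -9))) = 37717 - (531/10171 - (-116)*3*(-9)*(1 + 3*(-9))) = 37717 - (531*(1/10171) - (-116)*(-27)*(1 - 27)) = 37717 - (531/10171 - (-116)*(-27)*(-26)) = 37717 - (531/10171 - 1*(-81432)) = 37717 - (531/10171 + 81432) = 37717 - 1*828245403/10171 = 37717 - 828245403/10171 = -444625796/10171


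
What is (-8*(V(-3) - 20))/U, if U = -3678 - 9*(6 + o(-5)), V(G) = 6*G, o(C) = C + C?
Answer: -152/1821 ≈ -0.083471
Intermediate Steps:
o(C) = 2*C
U = -3642 (U = -3678 - 9*(6 + 2*(-5)) = -3678 - 9*(6 - 10) = -3678 - 9*(-4) = -3678 - 1*(-36) = -3678 + 36 = -3642)
(-8*(V(-3) - 20))/U = -8*(6*(-3) - 20)/(-3642) = -8*(-18 - 20)*(-1/3642) = -8*(-38)*(-1/3642) = 304*(-1/3642) = -152/1821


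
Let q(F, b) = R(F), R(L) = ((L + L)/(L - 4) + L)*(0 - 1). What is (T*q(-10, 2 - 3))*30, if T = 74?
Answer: 133200/7 ≈ 19029.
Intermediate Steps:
R(L) = -L - 2*L/(-4 + L) (R(L) = ((2*L)/(-4 + L) + L)*(-1) = (2*L/(-4 + L) + L)*(-1) = (L + 2*L/(-4 + L))*(-1) = -L - 2*L/(-4 + L))
q(F, b) = F*(2 - F)/(-4 + F)
(T*q(-10, 2 - 3))*30 = (74*(-10*(2 - 1*(-10))/(-4 - 10)))*30 = (74*(-10*(2 + 10)/(-14)))*30 = (74*(-10*(-1/14)*12))*30 = (74*(60/7))*30 = (4440/7)*30 = 133200/7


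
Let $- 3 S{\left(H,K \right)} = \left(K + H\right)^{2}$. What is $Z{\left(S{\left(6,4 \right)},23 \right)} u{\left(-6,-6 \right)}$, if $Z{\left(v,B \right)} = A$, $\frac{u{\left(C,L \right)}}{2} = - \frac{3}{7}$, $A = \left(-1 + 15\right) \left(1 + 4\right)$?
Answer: $-60$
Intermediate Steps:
$A = 70$ ($A = 14 \cdot 5 = 70$)
$S{\left(H,K \right)} = - \frac{\left(H + K\right)^{2}}{3}$ ($S{\left(H,K \right)} = - \frac{\left(K + H\right)^{2}}{3} = - \frac{\left(H + K\right)^{2}}{3}$)
$u{\left(C,L \right)} = - \frac{6}{7}$ ($u{\left(C,L \right)} = 2 \left(- \frac{3}{7}\right) = - \frac{6}{7}$)
$Z{\left(v,B \right)} = 70$
$Z{\left(S{\left(6,4 \right)},23 \right)} u{\left(-6,-6 \right)} = 70 \left(- \frac{6}{7}\right) = -60$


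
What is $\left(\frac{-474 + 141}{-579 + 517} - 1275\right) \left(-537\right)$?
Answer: $\frac{42271029}{62} \approx 6.8179 \cdot 10^{5}$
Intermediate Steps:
$\left(\frac{-474 + 141}{-579 + 517} - 1275\right) \left(-537\right) = \left(- \frac{333}{-62} - 1275\right) \left(-537\right) = \left(\left(-333\right) \left(- \frac{1}{62}\right) - 1275\right) \left(-537\right) = \left(\frac{333}{62} - 1275\right) \left(-537\right) = \left(- \frac{78717}{62}\right) \left(-537\right) = \frac{42271029}{62}$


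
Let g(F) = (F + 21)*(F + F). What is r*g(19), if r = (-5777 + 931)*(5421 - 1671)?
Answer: -27622200000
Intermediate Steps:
g(F) = 2*F*(21 + F) (g(F) = (21 + F)*(2*F) = 2*F*(21 + F))
r = -18172500 (r = -4846*3750 = -18172500)
r*g(19) = -36345000*19*(21 + 19) = -36345000*19*40 = -18172500*1520 = -27622200000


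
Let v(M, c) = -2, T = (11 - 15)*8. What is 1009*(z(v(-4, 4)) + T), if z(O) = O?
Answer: -34306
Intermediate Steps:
T = -32 (T = -4*8 = -32)
1009*(z(v(-4, 4)) + T) = 1009*(-2 - 32) = 1009*(-34) = -34306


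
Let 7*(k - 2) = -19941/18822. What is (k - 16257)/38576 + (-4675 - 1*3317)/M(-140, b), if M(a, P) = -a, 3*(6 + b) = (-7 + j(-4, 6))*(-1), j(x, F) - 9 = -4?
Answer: -69591009291/1210129120 ≈ -57.507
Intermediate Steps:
j(x, F) = 5 (j(x, F) = 9 - 4 = 5)
b = -16/3 (b = -6 + ((-7 + 5)*(-1))/3 = -6 + (-2*(-1))/3 = -6 + (⅓)*2 = -6 + ⅔ = -16/3 ≈ -5.3333)
k = 81189/43918 (k = 2 + (-19941/18822)/7 = 2 + (-19941*1/18822)/7 = 2 + (⅐)*(-6647/6274) = 2 - 6647/43918 = 81189/43918 ≈ 1.8486)
(k - 16257)/38576 + (-4675 - 1*3317)/M(-140, b) = (81189/43918 - 16257)/38576 + (-4675 - 1*3317)/((-1*(-140))) = -713893737/43918*1/38576 + (-4675 - 3317)/140 = -713893737/1694180768 - 7992*1/140 = -713893737/1694180768 - 1998/35 = -69591009291/1210129120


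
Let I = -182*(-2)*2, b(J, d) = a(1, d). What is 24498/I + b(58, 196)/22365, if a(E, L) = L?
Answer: 39145747/1162980 ≈ 33.660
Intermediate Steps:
b(J, d) = d
I = 728 (I = -26*(-14)*2 = 364*2 = 728)
24498/I + b(58, 196)/22365 = 24498/728 + 196/22365 = 24498*(1/728) + 196*(1/22365) = 12249/364 + 28/3195 = 39145747/1162980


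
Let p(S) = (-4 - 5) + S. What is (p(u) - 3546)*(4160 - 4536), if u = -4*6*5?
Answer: 1381800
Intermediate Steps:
u = -120 (u = -24*5 = -120)
p(S) = -9 + S
(p(u) - 3546)*(4160 - 4536) = ((-9 - 120) - 3546)*(4160 - 4536) = (-129 - 3546)*(-376) = -3675*(-376) = 1381800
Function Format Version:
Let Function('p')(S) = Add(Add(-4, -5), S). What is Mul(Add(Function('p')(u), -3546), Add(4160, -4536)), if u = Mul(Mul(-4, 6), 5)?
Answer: 1381800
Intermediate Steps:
u = -120 (u = Mul(-24, 5) = -120)
Function('p')(S) = Add(-9, S)
Mul(Add(Function('p')(u), -3546), Add(4160, -4536)) = Mul(Add(Add(-9, -120), -3546), Add(4160, -4536)) = Mul(Add(-129, -3546), -376) = Mul(-3675, -376) = 1381800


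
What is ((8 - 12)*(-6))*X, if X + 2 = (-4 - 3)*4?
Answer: -720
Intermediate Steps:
X = -30 (X = -2 + (-4 - 3)*4 = -2 - 7*4 = -2 - 28 = -30)
((8 - 12)*(-6))*X = ((8 - 12)*(-6))*(-30) = -4*(-6)*(-30) = 24*(-30) = -720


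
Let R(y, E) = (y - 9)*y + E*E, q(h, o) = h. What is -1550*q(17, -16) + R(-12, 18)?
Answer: -25774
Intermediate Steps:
R(y, E) = E² + y*(-9 + y) (R(y, E) = (-9 + y)*y + E² = y*(-9 + y) + E² = E² + y*(-9 + y))
-1550*q(17, -16) + R(-12, 18) = -1550*17 + (18² + (-12)² - 9*(-12)) = -26350 + (324 + 144 + 108) = -26350 + 576 = -25774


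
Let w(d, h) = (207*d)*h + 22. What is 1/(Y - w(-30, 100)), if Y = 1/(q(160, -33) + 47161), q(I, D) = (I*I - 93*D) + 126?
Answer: 75956/47167004969 ≈ 1.6104e-6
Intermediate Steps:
q(I, D) = 126 + I**2 - 93*D (q(I, D) = (I**2 - 93*D) + 126 = 126 + I**2 - 93*D)
w(d, h) = 22 + 207*d*h (w(d, h) = 207*d*h + 22 = 22 + 207*d*h)
Y = 1/75956 (Y = 1/((126 + 160**2 - 93*(-33)) + 47161) = 1/((126 + 25600 + 3069) + 47161) = 1/(28795 + 47161) = 1/75956 ≈ 1.3166e-5)
1/(Y - w(-30, 100)) = 1/(1/75956 - (22 + 207*(-30)*100)) = 1/(1/75956 - (22 - 621000)) = 1/(1/75956 - 1*(-620978)) = 1/(1/75956 + 620978) = 1/(47167004969/75956) = 75956/47167004969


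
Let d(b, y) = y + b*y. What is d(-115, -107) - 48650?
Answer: -36452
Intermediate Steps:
d(-115, -107) - 48650 = -107*(1 - 115) - 48650 = -107*(-114) - 48650 = 12198 - 48650 = -36452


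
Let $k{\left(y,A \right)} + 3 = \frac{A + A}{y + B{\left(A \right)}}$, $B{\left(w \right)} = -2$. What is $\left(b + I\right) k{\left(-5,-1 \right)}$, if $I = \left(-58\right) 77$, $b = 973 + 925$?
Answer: $\frac{48792}{7} \approx 6970.3$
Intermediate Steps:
$k{\left(y,A \right)} = -3 + \frac{2 A}{-2 + y}$ ($k{\left(y,A \right)} = -3 + \frac{A + A}{y - 2} = -3 + \frac{2 A}{-2 + y}$)
$b = 1898$
$I = -4466$
$\left(b + I\right) k{\left(-5,-1 \right)} = \left(1898 - 4466\right) \frac{6 - -15 + 2 \left(-1\right)}{-2 - 5} = - 2568 \frac{6 + 15 - 2}{-7} = - 2568 \left(\left(- \frac{1}{7}\right) 19\right) = \left(-2568\right) \left(- \frac{19}{7}\right) = \frac{48792}{7}$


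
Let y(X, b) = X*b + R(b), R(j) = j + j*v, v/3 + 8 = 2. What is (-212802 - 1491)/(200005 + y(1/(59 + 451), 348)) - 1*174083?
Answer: -2871973919614/16497623 ≈ -1.7408e+5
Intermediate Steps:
v = -18 (v = -24 + 3*2 = -24 + 6 = -18)
R(j) = -17*j (R(j) = j + j*(-18) = j - 18*j = -17*j)
y(X, b) = -17*b + X*b (y(X, b) = X*b - 17*b = -17*b + X*b)
(-212802 - 1491)/(200005 + y(1/(59 + 451), 348)) - 1*174083 = (-212802 - 1491)/(200005 + 348*(-17 + 1/(59 + 451))) - 1*174083 = -214293/(200005 + 348*(-17 + 1/510)) - 174083 = -214293/(200005 + 348*(-8669/510)) - 174083 = -214293/(200005 - 502802/85) - 174083 = -214293/16497623/85 - 174083 = -214293*85/16497623 - 174083 = -18214905/16497623 - 174083 = -2871973919614/16497623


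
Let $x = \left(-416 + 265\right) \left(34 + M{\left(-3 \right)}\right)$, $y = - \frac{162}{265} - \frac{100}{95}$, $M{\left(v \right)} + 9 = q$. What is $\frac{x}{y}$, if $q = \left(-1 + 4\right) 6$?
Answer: $\frac{32692255}{8378} \approx 3902.2$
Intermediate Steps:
$q = 18$ ($q = 3 \cdot 6 = 18$)
$M{\left(v \right)} = 9$ ($M{\left(v \right)} = -9 + 18 = 9$)
$y = - \frac{8378}{5035}$ ($y = \left(-162\right) \frac{1}{265} - \frac{20}{19} = - \frac{162}{265} - \frac{20}{19} = - \frac{8378}{5035} \approx -1.664$)
$x = -6493$ ($x = \left(-416 + 265\right) \left(34 + 9\right) = \left(-151\right) 43 = -6493$)
$\frac{x}{y} = - \frac{6493}{- \frac{8378}{5035}} = \left(-6493\right) \left(- \frac{5035}{8378}\right) = \frac{32692255}{8378}$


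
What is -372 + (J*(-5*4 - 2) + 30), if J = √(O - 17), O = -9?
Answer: -342 - 22*I*√26 ≈ -342.0 - 112.18*I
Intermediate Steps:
J = I*√26 (J = √(-9 - 17) = √(-26) = I*√26 ≈ 5.099*I)
-372 + (J*(-5*4 - 2) + 30) = -372 + ((I*√26)*(-5*4 - 2) + 30) = -372 + ((I*√26)*(-20 - 2) + 30) = -372 + ((I*√26)*(-22) + 30) = -372 + (-22*I*√26 + 30) = -372 + (30 - 22*I*√26) = -342 - 22*I*√26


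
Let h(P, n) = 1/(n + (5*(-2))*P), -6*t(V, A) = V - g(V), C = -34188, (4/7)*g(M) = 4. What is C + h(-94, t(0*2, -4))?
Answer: -193059630/5647 ≈ -34188.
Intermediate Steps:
g(M) = 7 (g(M) = (7/4)*4 = 7)
t(V, A) = 7/6 - V/6 (t(V, A) = -(V - 1*7)/6 = -(V - 7)/6 = -(-7 + V)/6 = 7/6 - V/6)
h(P, n) = 1/(n - 10*P)
C + h(-94, t(0*2, -4)) = -34188 + 1/((7/6 - 0*2) - 10*(-94)) = -34188 + 1/((7/6 - ⅙*0) + 940) = -34188 + 1/((7/6 + 0) + 940) = -34188 + 1/(7/6 + 940) = -34188 + 1/(5647/6) = -34188 + 6/5647 = -193059630/5647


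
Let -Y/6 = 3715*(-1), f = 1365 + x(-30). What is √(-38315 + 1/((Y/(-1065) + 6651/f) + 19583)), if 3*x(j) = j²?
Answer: 5*I*√25306726308192119346/128500132 ≈ 195.74*I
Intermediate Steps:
x(j) = j²/3
f = 1665 (f = 1365 + (⅓)*(-30)² = 1365 + (⅓)*900 = 1365 + 300 = 1665)
Y = 22290 (Y = -22290*(-1) = -6*(-3715) = 22290)
√(-38315 + 1/((Y/(-1065) + 6651/f) + 19583)) = √(-38315 + 1/((22290/(-1065) + 6651/1665) + 19583)) = √(-38315 + 1/((22290*(-1/1065) + 6651*(1/1665)) + 19583)) = √(-38315 + 1/((-1486/71 + 739/185) + 19583)) = √(-38315 + 1/(-222441/13135 + 19583)) = √(-38315 + 1/(257000264/13135)) = √(-38315 + 13135/257000264) = √(-9846965102025/257000264) = 5*I*√25306726308192119346/128500132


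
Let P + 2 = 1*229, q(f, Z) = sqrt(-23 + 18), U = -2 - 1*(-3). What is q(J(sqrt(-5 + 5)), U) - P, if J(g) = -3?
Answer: -227 + I*sqrt(5) ≈ -227.0 + 2.2361*I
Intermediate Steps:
U = 1 (U = -2 + 3 = 1)
q(f, Z) = I*sqrt(5) (q(f, Z) = sqrt(-5) = I*sqrt(5))
P = 227 (P = -2 + 1*229 = -2 + 229 = 227)
q(J(sqrt(-5 + 5)), U) - P = I*sqrt(5) - 1*227 = I*sqrt(5) - 227 = -227 + I*sqrt(5)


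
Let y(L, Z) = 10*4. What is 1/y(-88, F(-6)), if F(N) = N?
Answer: 1/40 ≈ 0.025000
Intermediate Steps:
y(L, Z) = 40
1/y(-88, F(-6)) = 1/40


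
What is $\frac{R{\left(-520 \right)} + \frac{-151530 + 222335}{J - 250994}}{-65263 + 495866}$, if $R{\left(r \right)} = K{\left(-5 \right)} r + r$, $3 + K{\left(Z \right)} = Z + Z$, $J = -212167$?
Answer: $\frac{2890053835}{199438516083} \approx 0.014491$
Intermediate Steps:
$K{\left(Z \right)} = -3 + 2 Z$ ($K{\left(Z \right)} = -3 + \left(Z + Z\right) = -3 + 2 Z$)
$R{\left(r \right)} = - 12 r$ ($R{\left(r \right)} = \left(-3 + 2 \left(-5\right)\right) r + r = \left(-3 - 10\right) r + r = - 13 r + r = - 12 r$)
$\frac{R{\left(-520 \right)} + \frac{-151530 + 222335}{J - 250994}}{-65263 + 495866} = \frac{\left(-12\right) \left(-520\right) + \frac{-151530 + 222335}{-212167 - 250994}}{-65263 + 495866} = \frac{6240 + \frac{70805}{-463161}}{430603} = \left(6240 + 70805 \left(- \frac{1}{463161}\right)\right) \frac{1}{430603} = \left(6240 - \frac{70805}{463161}\right) \frac{1}{430603} = \frac{2890053835}{463161} \cdot \frac{1}{430603} = \frac{2890053835}{199438516083}$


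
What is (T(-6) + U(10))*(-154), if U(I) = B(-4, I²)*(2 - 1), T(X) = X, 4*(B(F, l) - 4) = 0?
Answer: 308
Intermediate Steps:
B(F, l) = 4 (B(F, l) = 4 + (¼)*0 = 4 + 0 = 4)
U(I) = 4 (U(I) = 4*(2 - 1) = 4*1 = 4)
(T(-6) + U(10))*(-154) = (-6 + 4)*(-154) = -2*(-154) = 308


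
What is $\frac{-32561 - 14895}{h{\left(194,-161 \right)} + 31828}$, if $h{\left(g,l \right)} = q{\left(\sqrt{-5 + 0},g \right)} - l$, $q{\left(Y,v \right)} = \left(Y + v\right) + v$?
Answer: $- \frac{768241456}{524135067} + \frac{23728 i \sqrt{5}}{524135067} \approx -1.4657 + 0.00010123 i$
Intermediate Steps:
$q{\left(Y,v \right)} = Y + 2 v$
$h{\left(g,l \right)} = - l + 2 g + i \sqrt{5}$ ($h{\left(g,l \right)} = \left(\sqrt{-5 + 0} + 2 g\right) - l = \left(\sqrt{-5} + 2 g\right) - l = \left(i \sqrt{5} + 2 g\right) - l = \left(2 g + i \sqrt{5}\right) - l = - l + 2 g + i \sqrt{5}$)
$\frac{-32561 - 14895}{h{\left(194,-161 \right)} + 31828} = \frac{-32561 - 14895}{\left(\left(-1\right) \left(-161\right) + 2 \cdot 194 + i \sqrt{5}\right) + 31828} = - \frac{47456}{\left(161 + 388 + i \sqrt{5}\right) + 31828} = - \frac{47456}{\left(549 + i \sqrt{5}\right) + 31828} = - \frac{47456}{32377 + i \sqrt{5}}$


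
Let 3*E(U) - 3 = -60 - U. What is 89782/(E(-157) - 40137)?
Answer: -269346/120311 ≈ -2.2387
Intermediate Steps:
E(U) = -19 - U/3 (E(U) = 1 + (-60 - U)/3 = 1 + (-20 - U/3) = -19 - U/3)
89782/(E(-157) - 40137) = 89782/((-19 - 1/3*(-157)) - 40137) = 89782/((-19 + 157/3) - 40137) = 89782/(100/3 - 40137) = 89782/(-120311/3) = 89782*(-3/120311) = -269346/120311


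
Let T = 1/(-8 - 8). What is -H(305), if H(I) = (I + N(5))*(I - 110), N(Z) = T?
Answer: -951405/16 ≈ -59463.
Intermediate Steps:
T = -1/16 (T = 1/(-16) = -1/16 ≈ -0.062500)
N(Z) = -1/16
H(I) = (-110 + I)*(-1/16 + I) (H(I) = (I - 1/16)*(I - 110) = (-1/16 + I)*(-110 + I) = (-110 + I)*(-1/16 + I))
-H(305) = -(55/8 + 305² - 1761/16*305) = -(55/8 + 93025 - 537105/16) = -1*951405/16 = -951405/16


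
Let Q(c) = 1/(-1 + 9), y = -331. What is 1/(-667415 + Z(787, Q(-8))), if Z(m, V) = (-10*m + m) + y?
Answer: -1/674829 ≈ -1.4819e-6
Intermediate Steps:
Q(c) = ⅛ (Q(c) = 1/8 = ⅛)
Z(m, V) = -331 - 9*m (Z(m, V) = (-10*m + m) - 331 = -9*m - 331 = -331 - 9*m)
1/(-667415 + Z(787, Q(-8))) = 1/(-667415 + (-331 - 9*787)) = 1/(-667415 + (-331 - 7083)) = 1/(-667415 - 7414) = 1/(-674829) = -1/674829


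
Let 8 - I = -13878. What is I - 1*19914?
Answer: -6028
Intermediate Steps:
I = 13886 (I = 8 - 1*(-13878) = 8 + 13878 = 13886)
I - 1*19914 = 13886 - 1*19914 = 13886 - 19914 = -6028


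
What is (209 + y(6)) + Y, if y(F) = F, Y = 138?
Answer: 353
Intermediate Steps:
(209 + y(6)) + Y = (209 + 6) + 138 = 215 + 138 = 353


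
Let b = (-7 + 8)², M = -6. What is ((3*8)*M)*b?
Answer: -144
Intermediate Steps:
b = 1 (b = 1² = 1)
((3*8)*M)*b = ((3*8)*(-6))*1 = (24*(-6))*1 = -144*1 = -144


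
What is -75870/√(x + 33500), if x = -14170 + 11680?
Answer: -7587*√31010/3101 ≈ -430.84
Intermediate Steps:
x = -2490
-75870/√(x + 33500) = -75870/√(-2490 + 33500) = -75870*√31010/31010 = -7587*√31010/3101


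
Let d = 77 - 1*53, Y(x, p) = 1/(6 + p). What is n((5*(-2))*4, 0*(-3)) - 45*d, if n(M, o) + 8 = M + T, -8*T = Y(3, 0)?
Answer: -54145/48 ≈ -1128.0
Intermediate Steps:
d = 24 (d = 77 - 53 = 24)
T = -1/48 (T = -1/(8*(6 + 0)) = -⅛/6 = -⅛*⅙ = -1/48 ≈ -0.020833)
n(M, o) = -385/48 + M (n(M, o) = -8 + (M - 1/48) = -8 + (-1/48 + M) = -385/48 + M)
n((5*(-2))*4, 0*(-3)) - 45*d = (-385/48 + (5*(-2))*4) - 45*24 = (-385/48 - 10*4) - 1080 = (-385/48 - 40) - 1080 = -2305/48 - 1080 = -54145/48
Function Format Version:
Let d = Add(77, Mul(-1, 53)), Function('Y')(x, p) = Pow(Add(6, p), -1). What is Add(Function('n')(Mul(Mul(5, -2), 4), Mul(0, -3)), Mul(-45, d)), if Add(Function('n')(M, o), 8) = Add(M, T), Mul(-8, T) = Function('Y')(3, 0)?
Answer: Rational(-54145, 48) ≈ -1128.0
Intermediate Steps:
d = 24 (d = Add(77, -53) = 24)
T = Rational(-1, 48) (T = Mul(Rational(-1, 8), Pow(Add(6, 0), -1)) = Mul(Rational(-1, 8), Pow(6, -1)) = Mul(Rational(-1, 8), Rational(1, 6)) = Rational(-1, 48) ≈ -0.020833)
Function('n')(M, o) = Add(Rational(-385, 48), M) (Function('n')(M, o) = Add(-8, Add(M, Rational(-1, 48))) = Add(-8, Add(Rational(-1, 48), M)) = Add(Rational(-385, 48), M))
Add(Function('n')(Mul(Mul(5, -2), 4), Mul(0, -3)), Mul(-45, d)) = Add(Add(Rational(-385, 48), Mul(Mul(5, -2), 4)), Mul(-45, 24)) = Add(Add(Rational(-385, 48), Mul(-10, 4)), -1080) = Add(Add(Rational(-385, 48), -40), -1080) = Add(Rational(-2305, 48), -1080) = Rational(-54145, 48)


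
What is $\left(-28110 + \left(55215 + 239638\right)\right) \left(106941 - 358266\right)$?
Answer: $-67039184475$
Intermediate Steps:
$\left(-28110 + \left(55215 + 239638\right)\right) \left(106941 - 358266\right) = \left(-28110 + 294853\right) \left(-251325\right) = 266743 \left(-251325\right) = -67039184475$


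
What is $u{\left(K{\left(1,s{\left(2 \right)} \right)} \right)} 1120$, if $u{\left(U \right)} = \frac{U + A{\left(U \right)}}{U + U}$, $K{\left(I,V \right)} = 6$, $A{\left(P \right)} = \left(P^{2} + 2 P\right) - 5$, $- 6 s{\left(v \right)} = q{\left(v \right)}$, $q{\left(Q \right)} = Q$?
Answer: $\frac{13720}{3} \approx 4573.3$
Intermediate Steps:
$s{\left(v \right)} = - \frac{v}{6}$
$A{\left(P \right)} = -5 + P^{2} + 2 P$
$u{\left(U \right)} = \frac{-5 + U^{2} + 3 U}{2 U}$ ($u{\left(U \right)} = \frac{U + \left(-5 + U^{2} + 2 U\right)}{U + U} = \frac{-5 + U^{2} + 3 U}{2 U}$)
$u{\left(K{\left(1,s{\left(2 \right)} \right)} \right)} 1120 = \frac{-5 + 6^{2} + 3 \cdot 6}{2 \cdot 6} \cdot 1120 = \frac{1}{2} \cdot \frac{1}{6} \left(-5 + 36 + 18\right) 1120 = \frac{1}{2} \cdot \frac{1}{6} \cdot 49 \cdot 1120 = \frac{49}{12} \cdot 1120 = \frac{13720}{3}$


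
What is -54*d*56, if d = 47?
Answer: -142128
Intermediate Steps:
-54*d*56 = -54*47*56 = -2538*56 = -142128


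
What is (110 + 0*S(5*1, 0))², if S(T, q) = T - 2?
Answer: 12100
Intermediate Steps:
S(T, q) = -2 + T
(110 + 0*S(5*1, 0))² = (110 + 0*(-2 + 5*1))² = (110 + 0*(-2 + 5))² = (110 + 0*3)² = (110 + 0)² = 110² = 12100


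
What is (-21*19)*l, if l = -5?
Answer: 1995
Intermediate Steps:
(-21*19)*l = -21*19*(-5) = -399*(-5) = 1995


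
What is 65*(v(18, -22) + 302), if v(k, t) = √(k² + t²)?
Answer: 19630 + 130*√202 ≈ 21478.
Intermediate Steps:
65*(v(18, -22) + 302) = 65*(√(18² + (-22)²) + 302) = 65*(√(324 + 484) + 302) = 65*(√808 + 302) = 65*(2*√202 + 302) = 65*(302 + 2*√202) = 19630 + 130*√202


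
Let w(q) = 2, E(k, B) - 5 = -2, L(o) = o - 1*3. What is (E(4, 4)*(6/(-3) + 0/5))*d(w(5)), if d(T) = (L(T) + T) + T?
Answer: -18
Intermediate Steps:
L(o) = -3 + o (L(o) = o - 3 = -3 + o)
E(k, B) = 3 (E(k, B) = 5 - 2 = 3)
d(T) = -3 + 3*T (d(T) = ((-3 + T) + T) + T = (-3 + 2*T) + T = -3 + 3*T)
(E(4, 4)*(6/(-3) + 0/5))*d(w(5)) = (3*(6/(-3) + 0/5))*(-3 + 3*2) = (3*(6*(-⅓) + 0*(⅕)))*(-3 + 6) = (3*(-2 + 0))*3 = (3*(-2))*3 = -6*3 = -18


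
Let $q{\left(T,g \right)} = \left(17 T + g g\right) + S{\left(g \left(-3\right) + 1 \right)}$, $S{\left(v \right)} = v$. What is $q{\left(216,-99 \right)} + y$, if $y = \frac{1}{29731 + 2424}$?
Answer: $\frac{442806506}{32155} \approx 13771.0$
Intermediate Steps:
$q{\left(T,g \right)} = 1 + g^{2} - 3 g + 17 T$ ($q{\left(T,g \right)} = \left(17 T + g g\right) + \left(g \left(-3\right) + 1\right) = \left(17 T + g^{2}\right) - \left(-1 + 3 g\right) = \left(g^{2} + 17 T\right) - \left(-1 + 3 g\right) = 1 + g^{2} - 3 g + 17 T$)
$y = \frac{1}{32155} \approx 3.1099 \cdot 10^{-5}$
$q{\left(216,-99 \right)} + y = \left(1 + \left(-99\right)^{2} - -297 + 17 \cdot 216\right) + \frac{1}{32155} = \left(1 + 9801 + 297 + 3672\right) + \frac{1}{32155} = 13771 + \frac{1}{32155} = \frac{442806506}{32155}$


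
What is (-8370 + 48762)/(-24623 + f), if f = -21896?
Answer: -3672/4229 ≈ -0.86829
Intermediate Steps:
(-8370 + 48762)/(-24623 + f) = (-8370 + 48762)/(-24623 - 21896) = 40392/(-46519) = 40392*(-1/46519) = -3672/4229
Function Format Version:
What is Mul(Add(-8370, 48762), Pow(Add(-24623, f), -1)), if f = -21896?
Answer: Rational(-3672, 4229) ≈ -0.86829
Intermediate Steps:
Mul(Add(-8370, 48762), Pow(Add(-24623, f), -1)) = Mul(Add(-8370, 48762), Pow(Add(-24623, -21896), -1)) = Mul(40392, Pow(-46519, -1)) = Mul(40392, Rational(-1, 46519)) = Rational(-3672, 4229)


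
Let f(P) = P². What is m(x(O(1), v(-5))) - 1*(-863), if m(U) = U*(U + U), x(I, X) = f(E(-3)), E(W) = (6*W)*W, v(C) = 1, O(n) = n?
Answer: 17006975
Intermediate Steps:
E(W) = 6*W²
x(I, X) = 2916 (x(I, X) = (6*(-3)²)² = (6*9)² = 54² = 2916)
m(U) = 2*U² (m(U) = U*(2*U) = 2*U²)
m(x(O(1), v(-5))) - 1*(-863) = 2*2916² - 1*(-863) = 2*8503056 + 863 = 17006112 + 863 = 17006975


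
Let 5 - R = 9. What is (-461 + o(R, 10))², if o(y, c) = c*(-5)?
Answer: 261121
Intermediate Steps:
R = -4 (R = 5 - 1*9 = 5 - 9 = -4)
o(y, c) = -5*c
(-461 + o(R, 10))² = (-461 - 5*10)² = (-461 - 50)² = (-511)² = 261121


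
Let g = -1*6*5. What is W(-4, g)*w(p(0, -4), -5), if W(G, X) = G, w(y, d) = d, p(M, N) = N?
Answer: 20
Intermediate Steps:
g = -30 (g = -6*5 = -30)
W(-4, g)*w(p(0, -4), -5) = -4*(-5) = 20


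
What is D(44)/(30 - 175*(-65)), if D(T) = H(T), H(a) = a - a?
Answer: 0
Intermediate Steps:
H(a) = 0
D(T) = 0
D(44)/(30 - 175*(-65)) = 0/(30 - 175*(-65)) = 0/(30 + 11375) = 0/11405 = 0*(1/11405) = 0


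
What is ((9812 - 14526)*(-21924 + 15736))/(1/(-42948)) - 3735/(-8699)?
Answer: -10898134375115529/8699 ≈ -1.2528e+12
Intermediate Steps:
((9812 - 14526)*(-21924 + 15736))/(1/(-42948)) - 3735/(-8699) = (-4714*(-6188))/(-1/42948) - 3735*(-1/8699) = 29170232*(-42948) + 3735/8699 = -1252803123936 + 3735/8699 = -10898134375115529/8699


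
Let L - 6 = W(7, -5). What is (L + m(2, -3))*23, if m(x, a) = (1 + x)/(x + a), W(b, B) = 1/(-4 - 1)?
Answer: 322/5 ≈ 64.400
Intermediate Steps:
W(b, B) = -⅕ (W(b, B) = 1/(-5) = -⅕)
L = 29/5 (L = 6 - ⅕ = 29/5 ≈ 5.8000)
m(x, a) = (1 + x)/(a + x)
(L + m(2, -3))*23 = (29/5 + (1 + 2)/(-3 + 2))*23 = (29/5 + 3/(-1))*23 = (29/5 - 1*3)*23 = (29/5 - 3)*23 = (14/5)*23 = 322/5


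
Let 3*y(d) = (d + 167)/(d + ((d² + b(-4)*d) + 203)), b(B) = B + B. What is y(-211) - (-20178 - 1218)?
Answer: 2965549744/138603 ≈ 21396.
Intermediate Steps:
b(B) = 2*B
y(d) = (167 + d)/(3*(203 + d² - 7*d)) (y(d) = ((d + 167)/(d + ((d² + (2*(-4))*d) + 203)))/3 = ((167 + d)/(d + ((d² - 8*d) + 203)))/3 = ((167 + d)/(d + (203 + d² - 8*d)))/3 = ((167 + d)/(203 + d² - 7*d))/3 = (167 + d)/(3*(203 + d² - 7*d)))
y(-211) - (-20178 - 1218) = (167 - 211)/(3*(203 + (-211)² - 7*(-211))) - (-20178 - 1218) = (⅓)*(-44)/(203 + 44521 + 1477) - 1*(-21396) = (⅓)*(-44)/46201 + 21396 = (⅓)*(1/46201)*(-44) + 21396 = -44/138603 + 21396 = 2965549744/138603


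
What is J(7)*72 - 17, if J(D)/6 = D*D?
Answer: 21151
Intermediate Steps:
J(D) = 6*D² (J(D) = 6*(D*D) = 6*D²)
J(7)*72 - 17 = (6*7²)*72 - 17 = (6*49)*72 - 17 = 294*72 - 17 = 21168 - 17 = 21151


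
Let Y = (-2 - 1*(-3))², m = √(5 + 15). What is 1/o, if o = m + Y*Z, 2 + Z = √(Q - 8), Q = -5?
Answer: 1/(-2 + 2*√5 + I*√13) ≈ 0.12935 - 0.18866*I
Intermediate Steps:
Z = -2 + I*√13 (Z = -2 + √(-5 - 8) = -2 + √(-13) = -2 + I*√13 ≈ -2.0 + 3.6056*I)
m = 2*√5 (m = √20 = 2*√5 ≈ 4.4721)
Y = 1 (Y = (-2 + 3)² = 1² = 1)
o = -2 + 2*√5 + I*√13 (o = 2*√5 + 1*(-2 + I*√13) = 2*√5 + (-2 + I*√13) = -2 + 2*√5 + I*√13 ≈ 2.4721 + 3.6056*I)
1/o = 1/(-2 + 2*√5 + I*√13)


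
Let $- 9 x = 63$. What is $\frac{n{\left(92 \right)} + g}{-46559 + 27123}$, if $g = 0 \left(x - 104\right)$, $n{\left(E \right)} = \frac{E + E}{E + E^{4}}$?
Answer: $- \frac{1}{7567299702} \approx -1.3215 \cdot 10^{-10}$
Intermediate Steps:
$x = -7$ ($x = \left(- \frac{1}{9}\right) 63 = -7$)
$n{\left(E \right)} = \frac{2 E}{E + E^{4}}$
$g = 0$ ($g = 0 \left(-7 - 104\right) = 0 \left(-111\right) = 0$)
$\frac{n{\left(92 \right)} + g}{-46559 + 27123} = \frac{\frac{2}{1 + 92^{3}} + 0}{-46559 + 27123} = \frac{\frac{2}{1 + 778688} + 0}{-19436} = \left(\frac{2}{778689} + 0\right) \left(- \frac{1}{19436}\right) = \frac{2}{778689} \left(- \frac{1}{19436}\right) = - \frac{1}{7567299702}$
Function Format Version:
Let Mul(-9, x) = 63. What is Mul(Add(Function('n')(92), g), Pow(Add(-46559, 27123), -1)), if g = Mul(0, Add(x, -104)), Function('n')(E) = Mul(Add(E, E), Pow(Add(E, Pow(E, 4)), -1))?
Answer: Rational(-1, 7567299702) ≈ -1.3215e-10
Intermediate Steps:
x = -7 (x = Mul(Rational(-1, 9), 63) = -7)
Function('n')(E) = Mul(2, E, Pow(Add(E, Pow(E, 4)), -1)) (Function('n')(E) = Mul(Mul(2, E), Pow(Add(E, Pow(E, 4)), -1)) = Mul(2, E, Pow(Add(E, Pow(E, 4)), -1)))
g = 0 (g = Mul(0, Add(-7, -104)) = Mul(0, -111) = 0)
Mul(Add(Function('n')(92), g), Pow(Add(-46559, 27123), -1)) = Mul(Add(Mul(2, Pow(Add(1, Pow(92, 3)), -1)), 0), Pow(Add(-46559, 27123), -1)) = Mul(Add(Mul(2, Pow(Add(1, 778688), -1)), 0), Pow(-19436, -1)) = Mul(Add(Mul(2, Pow(778689, -1)), 0), Rational(-1, 19436)) = Mul(Add(Mul(2, Rational(1, 778689)), 0), Rational(-1, 19436)) = Mul(Add(Rational(2, 778689), 0), Rational(-1, 19436)) = Mul(Rational(2, 778689), Rational(-1, 19436)) = Rational(-1, 7567299702)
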